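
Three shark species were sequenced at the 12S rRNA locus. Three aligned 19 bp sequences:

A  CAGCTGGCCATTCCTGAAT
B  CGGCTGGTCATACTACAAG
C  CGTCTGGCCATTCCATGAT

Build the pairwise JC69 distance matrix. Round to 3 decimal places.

d(A,B) = 0.507, d(A,C) = 0.324, d(B,C) = 0.507

A–B: 7/19 sites differ → p ≈ 0.368421, d = −0.75 ln(1 − 0.491228) = 0.506816 ≈ 0.507.
A–C: 5/19 sites differ → p ≈ 0.263158, d = −0.75 ln(1 − 0.350877) = 0.324100 ≈ 0.324.
B–C: 7/19 sites differ → p ≈ 0.368421, d = −0.75 ln(1 − 0.491228) = 0.506816 ≈ 0.507.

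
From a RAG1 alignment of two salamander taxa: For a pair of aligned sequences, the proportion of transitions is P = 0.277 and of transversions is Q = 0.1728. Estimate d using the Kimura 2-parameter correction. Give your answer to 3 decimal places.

Under the Kimura two-parameter model, d = −½ ln(1 − 2P − Q) − ¼ ln(1 − 2Q).
1 − 2P − Q = 0.2732, giving −½ ln(0.2732) = 0.648776.
1 − 2Q = 0.6544, giving −¼ ln(0.6544) = 0.106009.
d = 0.648776 + 0.106009 = 0.754785.

0.755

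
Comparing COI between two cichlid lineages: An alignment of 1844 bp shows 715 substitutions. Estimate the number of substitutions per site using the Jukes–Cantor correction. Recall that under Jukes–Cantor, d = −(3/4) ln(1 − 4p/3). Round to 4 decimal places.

p = 715/1844 ≈ 0.387744.
d = −(3/4) ln(1 − 4p/3) = −0.75 ln(1 − 0.516992) = −0.75 ln(0.483008)
  = −0.75 × (-0.727722) = 0.545792 substitutions/site.

0.5458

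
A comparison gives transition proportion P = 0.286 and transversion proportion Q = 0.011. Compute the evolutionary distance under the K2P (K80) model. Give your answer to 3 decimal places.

0.443

Under the Kimura two-parameter model, d = −½ ln(1 − 2P − Q) − ¼ ln(1 − 2Q).
1 − 2P − Q = 0.417, giving −½ ln(0.417) = 0.437335.
1 − 2Q = 0.978, giving −¼ ln(0.978) = 0.005561.
d = 0.437335 + 0.005561 = 0.442896.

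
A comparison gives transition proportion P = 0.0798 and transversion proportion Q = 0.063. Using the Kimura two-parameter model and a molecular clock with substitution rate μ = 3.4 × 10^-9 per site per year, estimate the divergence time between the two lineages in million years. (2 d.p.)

23.47

Under the Kimura two-parameter model, d = −½ ln(1 − 2P − Q) − ¼ ln(1 − 2Q).
1 − 2P − Q = 0.7774, giving −½ ln(0.7774) = 0.125900.
1 − 2Q = 0.874, giving −¼ ln(0.874) = 0.033669.
d = 0.125900 + 0.033669 = 0.159569.
Under a molecular clock d = 2μt, so t = d/(2μ) = 0.159569 / (2 × 3.4 × 10^-9) = 23.47 million years.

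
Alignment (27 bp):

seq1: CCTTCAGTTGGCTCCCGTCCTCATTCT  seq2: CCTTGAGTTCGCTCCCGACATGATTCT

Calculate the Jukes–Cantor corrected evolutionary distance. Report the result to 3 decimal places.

0.213

The sequences differ at 5 of 27 sites (5, 10, 18, 20, 22), so p = 5/27 ≈ 0.185185.
d = −(3/4) ln(1 − 4p/3) = −0.75 ln(1 − 0.246913) = −0.75 ln(0.753087)
  = −0.75 × (-0.283575) = 0.212681 substitutions/site.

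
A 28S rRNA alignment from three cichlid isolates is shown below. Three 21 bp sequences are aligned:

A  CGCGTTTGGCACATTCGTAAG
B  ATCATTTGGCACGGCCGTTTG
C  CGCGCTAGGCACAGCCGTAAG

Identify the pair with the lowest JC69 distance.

A–B: 8/21 differ, p = 0.381, d = 0.532.
A–C: 4/21 differ, p = 0.190, d = 0.220.
B–C: 8/21 differ, p = 0.381, d = 0.532.
The smallest distance is between A and C.

A and C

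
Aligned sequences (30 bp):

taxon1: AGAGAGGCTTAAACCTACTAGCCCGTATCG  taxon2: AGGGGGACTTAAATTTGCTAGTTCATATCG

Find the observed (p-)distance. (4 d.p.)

0.3000

The sequences differ at 9 of 30 positions (sites 3, 5, 7, 14, 15, 17, 22, 23, 25).
p = 9/30 = 0.3000.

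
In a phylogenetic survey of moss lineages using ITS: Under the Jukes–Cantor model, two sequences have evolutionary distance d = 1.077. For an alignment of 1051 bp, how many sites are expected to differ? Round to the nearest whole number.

601

Invert JC69: p = (3/4)(1 − e^(−4d/3)) = 0.75 × (1 − e^(-1.436)) = 0.75 × (1 − 0.237877) = 0.571592.
Expected differing sites = pL ≈ 0.571592 × 1051 = 600.743192 ≈ 601.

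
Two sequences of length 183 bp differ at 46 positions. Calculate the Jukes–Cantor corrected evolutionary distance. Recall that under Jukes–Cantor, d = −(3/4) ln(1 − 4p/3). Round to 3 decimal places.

p = 46/183 ≈ 0.251366.
d = −(3/4) ln(1 − 4p/3) = −0.75 ln(1 − 0.335155) = −0.75 ln(0.664845)
  = −0.75 × (-0.408201) = 0.306151 substitutions/site.

0.306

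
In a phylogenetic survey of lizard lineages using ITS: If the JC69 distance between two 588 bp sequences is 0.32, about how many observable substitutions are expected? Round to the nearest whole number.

153

Invert JC69: p = (3/4)(1 − e^(−4d/3)) = 0.75 × (1 − e^(-0.426667)) = 0.75 × (1 − 0.652681) = 0.260489.
Expected differing sites = pL ≈ 0.260489 × 588 = 153.167532 ≈ 153.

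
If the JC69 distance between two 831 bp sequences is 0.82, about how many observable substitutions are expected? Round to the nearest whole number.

Invert JC69: p = (3/4)(1 − e^(−4d/3)) = 0.75 × (1 − e^(-1.093333)) = 0.75 × (1 − 0.335098) = 0.498677.
Expected differing sites = pL ≈ 0.498677 × 831 = 414.400587 ≈ 414.

414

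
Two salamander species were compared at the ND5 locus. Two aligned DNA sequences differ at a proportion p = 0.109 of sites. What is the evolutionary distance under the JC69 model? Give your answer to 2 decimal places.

0.12

d = −(3/4) ln(1 − 4p/3) = −0.75 ln(1 − 0.145333) = −0.75 ln(0.854667)
  = −0.75 × (-0.157043) = 0.117782 substitutions/site.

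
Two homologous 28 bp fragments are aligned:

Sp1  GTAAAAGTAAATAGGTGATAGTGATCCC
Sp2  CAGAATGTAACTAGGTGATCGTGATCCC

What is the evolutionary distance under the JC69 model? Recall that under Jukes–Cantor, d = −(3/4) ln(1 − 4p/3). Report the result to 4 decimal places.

0.2524

The sequences differ at 6 of 28 sites (1, 2, 3, 6, 11, 20), so p = 6/28 ≈ 0.214286.
d = −(3/4) ln(1 − 4p/3) = −0.75 ln(1 − 0.285715) = −0.75 ln(0.714285)
  = −0.75 × (-0.336473) = 0.252355 substitutions/site.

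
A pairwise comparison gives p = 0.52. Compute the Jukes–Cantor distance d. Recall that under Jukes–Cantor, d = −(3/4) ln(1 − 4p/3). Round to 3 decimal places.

d = −(3/4) ln(1 − 4p/3) = −0.75 ln(1 − 0.693333) = −0.75 ln(0.306667)
  = −0.75 × (-1.181993) = 0.886495 substitutions/site.

0.886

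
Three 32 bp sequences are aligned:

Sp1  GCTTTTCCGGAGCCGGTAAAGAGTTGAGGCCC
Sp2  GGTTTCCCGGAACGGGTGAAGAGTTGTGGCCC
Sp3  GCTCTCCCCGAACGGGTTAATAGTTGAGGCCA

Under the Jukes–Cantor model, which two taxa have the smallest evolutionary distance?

Sp1 and Sp2

Sp1–Sp2: 6/32 differ, p = 0.188, d = 0.216.
Sp1–Sp3: 8/32 differ, p = 0.250, d = 0.304.
Sp2–Sp3: 7/32 differ, p = 0.219, d = 0.259.
The smallest distance is between Sp1 and Sp2.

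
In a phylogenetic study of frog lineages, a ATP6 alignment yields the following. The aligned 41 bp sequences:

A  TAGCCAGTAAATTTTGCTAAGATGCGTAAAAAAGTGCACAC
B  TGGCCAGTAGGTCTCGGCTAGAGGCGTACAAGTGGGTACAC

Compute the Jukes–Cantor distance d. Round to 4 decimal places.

0.4556

The sequences differ at 14 of 41 sites, so p = 14/41 ≈ 0.341463.
d = −(3/4) ln(1 − 4p/3) = −0.75 ln(1 − 0.455284) = −0.75 ln(0.544716)
  = −0.75 × (-0.607491) = 0.455618 substitutions/site.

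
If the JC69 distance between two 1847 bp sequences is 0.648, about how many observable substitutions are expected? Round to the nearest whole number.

801

Invert JC69: p = (3/4)(1 − e^(−4d/3)) = 0.75 × (1 − e^(-0.864)) = 0.75 × (1 − 0.421473) = 0.433895.
Expected differing sites = pL ≈ 0.433895 × 1847 = 801.404065 ≈ 801.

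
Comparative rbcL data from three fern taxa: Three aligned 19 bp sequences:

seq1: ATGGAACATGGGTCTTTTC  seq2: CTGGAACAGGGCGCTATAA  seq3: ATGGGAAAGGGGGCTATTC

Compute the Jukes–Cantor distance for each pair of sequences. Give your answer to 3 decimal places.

seq1–seq2: 7/19 sites differ → p ≈ 0.368421, d = −0.75 ln(1 − 0.491228) = 0.506816 ≈ 0.507.
seq1–seq3: 5/19 sites differ → p ≈ 0.263158, d = −0.75 ln(1 − 0.350877) = 0.324100 ≈ 0.324.
seq2–seq3: 6/19 sites differ → p ≈ 0.315789, d = −0.75 ln(1 − 0.421052) = 0.409907 ≈ 0.410.

d(seq1,seq2) = 0.507, d(seq1,seq3) = 0.324, d(seq2,seq3) = 0.410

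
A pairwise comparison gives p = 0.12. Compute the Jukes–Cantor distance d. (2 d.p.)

d = −(3/4) ln(1 − 4p/3) = −0.75 ln(1 − 0.16) = −0.75 ln(0.84)
  = −0.75 × (-0.174353) = 0.130765 substitutions/site.

0.13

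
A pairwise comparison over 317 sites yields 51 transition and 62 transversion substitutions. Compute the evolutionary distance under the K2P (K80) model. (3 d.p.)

P = 51/317 ≈ 0.160883 and Q = 62/317 ≈ 0.195584.
Under the Kimura two-parameter model, d = −½ ln(1 − 2P − Q) − ¼ ln(1 − 2Q).
1 − 2P − Q = 0.48265, giving −½ ln(0.48265) = 0.364232.
1 − 2Q = 0.608832, giving −¼ ln(0.608832) = 0.124053.
d = 0.364232 + 0.124053 = 0.488285.

0.488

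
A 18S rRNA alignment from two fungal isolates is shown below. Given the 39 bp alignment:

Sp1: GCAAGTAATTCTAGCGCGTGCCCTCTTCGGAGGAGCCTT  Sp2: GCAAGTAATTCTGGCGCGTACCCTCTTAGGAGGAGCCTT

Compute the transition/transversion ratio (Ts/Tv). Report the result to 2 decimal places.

2.00

Transitions are A↔G and C↔T; transversions are all other mismatches.
Transitions: 2. Transversions: 1.
R = 2/1 = 2.00.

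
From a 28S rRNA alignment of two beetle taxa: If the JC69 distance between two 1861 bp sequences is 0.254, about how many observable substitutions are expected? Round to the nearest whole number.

401

Invert JC69: p = (3/4)(1 − e^(−4d/3)) = 0.75 × (1 − e^(-0.338667)) = 0.75 × (1 − 0.712720) = 0.215460.
Expected differing sites = pL ≈ 0.215460 × 1861 = 400.97106 ≈ 401.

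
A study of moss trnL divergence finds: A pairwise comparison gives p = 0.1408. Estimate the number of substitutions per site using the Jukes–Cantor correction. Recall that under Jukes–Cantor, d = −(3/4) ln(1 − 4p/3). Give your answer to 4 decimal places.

d = −(3/4) ln(1 − 4p/3) = −0.75 ln(1 − 0.187733) = −0.75 ln(0.812267)
  = −0.75 × (-0.207926) = 0.155945 substitutions/site.

0.1559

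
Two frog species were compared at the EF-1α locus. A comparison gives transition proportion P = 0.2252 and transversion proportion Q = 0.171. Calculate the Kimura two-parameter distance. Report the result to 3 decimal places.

Under the Kimura two-parameter model, d = −½ ln(1 − 2P − Q) − ¼ ln(1 − 2Q).
1 − 2P − Q = 0.3786, giving −½ ln(0.3786) = 0.485638.
1 − 2Q = 0.658, giving −¼ ln(0.658) = 0.104638.
d = 0.485638 + 0.104638 = 0.590276.

0.590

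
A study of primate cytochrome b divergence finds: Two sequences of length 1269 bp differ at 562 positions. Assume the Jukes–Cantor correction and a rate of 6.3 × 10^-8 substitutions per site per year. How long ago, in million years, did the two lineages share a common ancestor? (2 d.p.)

5.31

p = 562/1269 ≈ 0.442868.
d = −(3/4) ln(1 − 4p/3) = −0.75 ln(1 − 0.590491) = −0.75 ln(0.409509)
  = −0.75 × (-0.892796) = 0.669597 substitutions/site.
Under a molecular clock d = 2μt, so t = d/(2μ) = 0.669597 / (2 × 6.3 × 10^-8) = 5.31 million years.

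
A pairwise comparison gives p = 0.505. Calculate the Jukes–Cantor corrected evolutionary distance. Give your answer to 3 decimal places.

0.839

d = −(3/4) ln(1 − 4p/3) = −0.75 ln(1 − 0.673333) = −0.75 ln(0.326667)
  = −0.75 × (-1.118814) = 0.839111 substitutions/site.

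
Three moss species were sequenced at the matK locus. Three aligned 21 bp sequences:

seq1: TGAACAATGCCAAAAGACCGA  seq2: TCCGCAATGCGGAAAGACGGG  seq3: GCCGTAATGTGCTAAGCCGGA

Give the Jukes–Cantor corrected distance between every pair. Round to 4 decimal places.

seq1–seq2: 7/21 sites differ → p ≈ 0.333333, d = −0.75 ln(1 − 0.444444) = 0.440839 ≈ 0.4408.
seq1–seq3: 11/21 sites differ → p ≈ 0.52381, d = −0.75 ln(1 − 0.698413) = 0.899023 ≈ 0.8990.
seq2–seq3: 7/21 sites differ → p ≈ 0.333333, d = −0.75 ln(1 − 0.444444) = 0.440839 ≈ 0.4408.

d(seq1,seq2) = 0.4408, d(seq1,seq3) = 0.8990, d(seq2,seq3) = 0.4408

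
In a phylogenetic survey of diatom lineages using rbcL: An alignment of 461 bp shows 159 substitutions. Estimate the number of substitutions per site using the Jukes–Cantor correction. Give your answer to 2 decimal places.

p = 159/461 ≈ 0.344902.
d = −(3/4) ln(1 − 4p/3) = −0.75 ln(1 − 0.459869) = −0.75 ln(0.540131)
  = −0.75 × (-0.615944) = 0.461958 substitutions/site.

0.46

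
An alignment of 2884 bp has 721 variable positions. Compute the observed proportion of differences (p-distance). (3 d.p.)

0.250

p = 721/2884 = 0.250.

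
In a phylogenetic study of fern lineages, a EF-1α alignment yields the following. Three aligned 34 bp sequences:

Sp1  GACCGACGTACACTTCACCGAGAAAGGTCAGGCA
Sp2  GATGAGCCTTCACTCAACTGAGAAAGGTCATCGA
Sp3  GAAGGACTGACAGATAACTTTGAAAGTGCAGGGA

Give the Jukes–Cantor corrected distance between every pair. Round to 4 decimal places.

Sp1–Sp2: 12/34 sites differ → p ≈ 0.352941, d = −0.75 ln(1 − 0.470588) = 0.476991 ≈ 0.4770.
Sp1–Sp3: 13/34 sites differ → p ≈ 0.382353, d = −0.75 ln(1 − 0.509804) = 0.534712 ≈ 0.5347.
Sp2–Sp3: 15/34 sites differ → p ≈ 0.441176, d = −0.75 ln(1 − 0.588235) = 0.665477 ≈ 0.6655.

d(Sp1,Sp2) = 0.4770, d(Sp1,Sp3) = 0.5347, d(Sp2,Sp3) = 0.6655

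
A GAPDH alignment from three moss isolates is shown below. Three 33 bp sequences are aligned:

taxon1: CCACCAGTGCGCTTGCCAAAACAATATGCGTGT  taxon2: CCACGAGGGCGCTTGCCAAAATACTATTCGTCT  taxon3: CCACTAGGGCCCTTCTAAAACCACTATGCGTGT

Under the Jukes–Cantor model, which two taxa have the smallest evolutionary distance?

taxon1 and taxon2

taxon1–taxon2: 6/33 differ, p = 0.182, d = 0.208.
taxon1–taxon3: 8/33 differ, p = 0.242, d = 0.293.
taxon2–taxon3: 9/33 differ, p = 0.273, d = 0.339.
The smallest distance is between taxon1 and taxon2.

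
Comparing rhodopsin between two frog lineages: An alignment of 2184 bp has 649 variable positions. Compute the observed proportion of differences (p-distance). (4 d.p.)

0.2972

p = 649/2184 = 0.297161… ≈ 0.2972 (to 4 d.p.).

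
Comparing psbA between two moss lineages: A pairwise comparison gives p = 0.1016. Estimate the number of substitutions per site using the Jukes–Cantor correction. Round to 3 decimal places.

0.109

d = −(3/4) ln(1 − 4p/3) = −0.75 ln(1 − 0.135467) = −0.75 ln(0.864533)
  = −0.75 × (-0.145566) = 0.109175 substitutions/site.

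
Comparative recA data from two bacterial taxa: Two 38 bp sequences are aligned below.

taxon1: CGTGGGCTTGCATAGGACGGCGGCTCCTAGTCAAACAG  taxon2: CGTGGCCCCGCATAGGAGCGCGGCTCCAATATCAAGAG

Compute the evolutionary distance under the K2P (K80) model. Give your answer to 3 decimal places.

Of 38 sites, 3 differences are transitions and 8 are transversions, so P = 3/38 ≈ 0.078947 and Q = 8/38 ≈ 0.210526.
Under the Kimura two-parameter model, d = −½ ln(1 − 2P − Q) − ¼ ln(1 − 2Q).
1 − 2P − Q = 0.63158, giving −½ ln(0.63158) = 0.229765.
1 − 2Q = 0.578948, giving −¼ ln(0.578948) = 0.136636.
d = 0.229765 + 0.136636 = 0.366401.

0.366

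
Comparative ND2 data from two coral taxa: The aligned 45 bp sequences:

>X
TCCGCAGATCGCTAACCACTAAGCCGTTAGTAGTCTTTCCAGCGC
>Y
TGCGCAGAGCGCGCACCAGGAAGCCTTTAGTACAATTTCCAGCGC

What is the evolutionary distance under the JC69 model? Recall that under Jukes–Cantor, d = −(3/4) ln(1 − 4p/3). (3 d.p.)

The sequences differ at 10 of 45 sites (2, 9, 13, 14, 19, 20, 26, 33, 34, 35), so p = 10/45 ≈ 0.222222.
d = −(3/4) ln(1 − 4p/3) = −0.75 ln(1 − 0.296296) = −0.75 ln(0.703704)
  = −0.75 × (-0.351397) = 0.263548 substitutions/site.

0.264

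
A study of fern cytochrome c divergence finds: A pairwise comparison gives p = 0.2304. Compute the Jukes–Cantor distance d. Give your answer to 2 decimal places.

d = −(3/4) ln(1 − 4p/3) = −0.75 ln(1 − 0.3072) = −0.75 ln(0.6928)
  = −0.75 × (-0.367014) = 0.275261 substitutions/site.

0.28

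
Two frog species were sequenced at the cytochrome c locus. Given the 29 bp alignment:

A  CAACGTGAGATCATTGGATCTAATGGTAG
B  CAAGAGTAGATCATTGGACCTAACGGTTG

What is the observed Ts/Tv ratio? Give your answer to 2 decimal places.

Transitions are A↔G and C↔T; transversions are all other mismatches.
Transitions: 3. Transversions: 4.
R = 3/4 = 0.75.

0.75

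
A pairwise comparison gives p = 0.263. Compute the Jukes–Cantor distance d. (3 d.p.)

d = −(3/4) ln(1 − 4p/3) = −0.75 ln(1 − 0.350667) = −0.75 ln(0.649333)
  = −0.75 × (-0.431810) = 0.323858 substitutions/site.

0.324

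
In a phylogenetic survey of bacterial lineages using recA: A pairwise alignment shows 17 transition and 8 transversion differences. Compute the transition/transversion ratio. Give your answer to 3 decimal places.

R = 17/8 = 2.125.

2.125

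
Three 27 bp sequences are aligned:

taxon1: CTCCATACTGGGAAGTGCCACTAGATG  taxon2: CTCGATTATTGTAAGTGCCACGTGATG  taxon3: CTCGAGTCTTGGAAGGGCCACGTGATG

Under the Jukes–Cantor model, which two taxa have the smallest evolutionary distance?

taxon1–taxon2: 7/27 differ, p = 0.259, d = 0.318.
taxon1–taxon3: 7/27 differ, p = 0.259, d = 0.318.
taxon2–taxon3: 4/27 differ, p = 0.148, d = 0.165.
The smallest distance is between taxon2 and taxon3.

taxon2 and taxon3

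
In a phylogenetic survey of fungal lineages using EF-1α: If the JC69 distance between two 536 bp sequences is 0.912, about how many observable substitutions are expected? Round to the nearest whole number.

283

Invert JC69: p = (3/4)(1 − e^(−4d/3)) = 0.75 × (1 − e^(-1.216)) = 0.75 × (1 − 0.296413) = 0.527690.
Expected differing sites = pL ≈ 0.527690 × 536 = 282.84184 ≈ 283.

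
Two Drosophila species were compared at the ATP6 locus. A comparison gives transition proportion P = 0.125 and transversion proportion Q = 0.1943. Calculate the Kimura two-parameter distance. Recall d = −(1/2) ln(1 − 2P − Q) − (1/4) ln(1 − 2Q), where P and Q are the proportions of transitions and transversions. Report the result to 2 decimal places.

Under the Kimura two-parameter model, d = −½ ln(1 − 2P − Q) − ¼ ln(1 − 2Q).
1 − 2P − Q = 0.5557, giving −½ ln(0.5557) = 0.293763.
1 − 2Q = 0.6114, giving −¼ ln(0.6114) = 0.123001.
d = 0.293763 + 0.123001 = 0.416764.

0.42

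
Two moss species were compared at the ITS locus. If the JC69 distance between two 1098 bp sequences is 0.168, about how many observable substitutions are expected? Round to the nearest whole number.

Invert JC69: p = (3/4)(1 − e^(−4d/3)) = 0.75 × (1 − e^(-0.224)) = 0.75 × (1 − 0.799315) = 0.150514.
Expected differing sites = pL ≈ 0.150514 × 1098 = 165.264372 ≈ 165.

165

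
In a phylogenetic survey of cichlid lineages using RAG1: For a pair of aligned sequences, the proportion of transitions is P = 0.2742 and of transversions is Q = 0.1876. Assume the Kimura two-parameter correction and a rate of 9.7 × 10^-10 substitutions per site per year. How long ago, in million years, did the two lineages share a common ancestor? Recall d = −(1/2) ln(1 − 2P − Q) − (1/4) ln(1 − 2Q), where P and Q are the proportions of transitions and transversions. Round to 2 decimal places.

Under the Kimura two-parameter model, d = −½ ln(1 − 2P − Q) − ¼ ln(1 − 2Q).
1 − 2P − Q = 0.264, giving −½ ln(0.264) = 0.665903.
1 − 2Q = 0.6248, giving −¼ ln(0.6248) = 0.117581.
d = 0.665903 + 0.117581 = 0.783484.
Under a molecular clock d = 2μt, so t = d/(2μ) = 0.783484 / (2 × 9.7 × 10^-10) = 403.86 million years.

403.86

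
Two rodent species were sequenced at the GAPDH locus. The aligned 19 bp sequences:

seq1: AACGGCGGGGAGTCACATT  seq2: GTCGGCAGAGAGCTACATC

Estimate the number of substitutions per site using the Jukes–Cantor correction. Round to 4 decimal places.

The sequences differ at 7 of 19 sites (1, 2, 7, 9, 13, 14, 19), so p = 7/19 ≈ 0.368421.
d = −(3/4) ln(1 − 4p/3) = −0.75 ln(1 − 0.491228) = −0.75 ln(0.508772)
  = −0.75 × (-0.675755) = 0.506816 substitutions/site.

0.5068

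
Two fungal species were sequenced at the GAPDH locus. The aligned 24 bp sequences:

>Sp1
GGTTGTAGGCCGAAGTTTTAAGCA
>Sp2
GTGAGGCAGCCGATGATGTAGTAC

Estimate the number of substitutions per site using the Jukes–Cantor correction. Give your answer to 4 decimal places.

The sequences differ at 13 of 24 sites, so p = 13/24 ≈ 0.541667.
d = −(3/4) ln(1 − 4p/3) = −0.75 ln(1 − 0.722223) = −0.75 ln(0.277777)
  = −0.75 × (-1.280937) = 0.960703 substitutions/site.

0.9607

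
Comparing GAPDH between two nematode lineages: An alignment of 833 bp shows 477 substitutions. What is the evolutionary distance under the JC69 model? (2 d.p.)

1.08

p = 477/833 ≈ 0.572629.
d = −(3/4) ln(1 − 4p/3) = −0.75 ln(1 − 0.763505) = −0.75 ln(0.236495)
  = −0.75 × (-1.441828) = 1.081371 substitutions/site.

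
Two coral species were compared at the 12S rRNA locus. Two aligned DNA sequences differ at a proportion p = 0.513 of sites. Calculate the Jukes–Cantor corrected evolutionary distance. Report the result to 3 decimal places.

0.864

d = −(3/4) ln(1 − 4p/3) = −0.75 ln(1 − 0.684) = −0.75 ln(0.316)
  = −0.75 × (-1.152013) = 0.864010 substitutions/site.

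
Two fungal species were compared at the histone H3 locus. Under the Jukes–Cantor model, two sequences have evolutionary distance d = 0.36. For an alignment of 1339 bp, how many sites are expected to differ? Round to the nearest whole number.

383

Invert JC69: p = (3/4)(1 − e^(−4d/3)) = 0.75 × (1 − e^(-0.48)) = 0.75 × (1 − 0.618783) = 0.285913.
Expected differing sites = pL ≈ 0.285913 × 1339 = 382.837507 ≈ 383.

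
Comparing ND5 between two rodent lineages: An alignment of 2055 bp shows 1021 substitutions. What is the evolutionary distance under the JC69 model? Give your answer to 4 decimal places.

p = 1021/2055 ≈ 0.496837.
d = −(3/4) ln(1 − 4p/3) = −0.75 ln(1 − 0.662449) = −0.75 ln(0.337551)
  = −0.75 × (-1.086039) = 0.814529 substitutions/site.

0.8145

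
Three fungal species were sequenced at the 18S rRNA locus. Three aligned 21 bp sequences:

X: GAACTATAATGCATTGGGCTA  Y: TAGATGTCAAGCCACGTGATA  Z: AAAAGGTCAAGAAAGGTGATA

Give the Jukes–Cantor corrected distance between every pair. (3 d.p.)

X–Y: 11/21 sites differ → p ≈ 0.52381, d = −0.75 ln(1 − 0.698413) = 0.899023 ≈ 0.899.
X–Z: 11/21 sites differ → p ≈ 0.52381, d = −0.75 ln(1 − 0.698413) = 0.899023 ≈ 0.899.
Y–Z: 6/21 sites differ → p ≈ 0.285714, d = −0.75 ln(1 − 0.380952) = 0.359679 ≈ 0.360.

d(X,Y) = 0.899, d(X,Z) = 0.899, d(Y,Z) = 0.360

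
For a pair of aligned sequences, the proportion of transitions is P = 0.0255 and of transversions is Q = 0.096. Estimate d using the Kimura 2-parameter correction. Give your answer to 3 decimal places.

Under the Kimura two-parameter model, d = −½ ln(1 − 2P − Q) − ¼ ln(1 − 2Q).
1 − 2P − Q = 0.853, giving −½ ln(0.853) = 0.079498.
1 − 2Q = 0.808, giving −¼ ln(0.808) = 0.053298.
d = 0.079498 + 0.053298 = 0.132796.

0.133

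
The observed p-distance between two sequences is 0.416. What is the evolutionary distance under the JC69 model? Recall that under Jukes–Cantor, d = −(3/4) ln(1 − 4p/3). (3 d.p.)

d = −(3/4) ln(1 − 4p/3) = −0.75 ln(1 − 0.554667) = −0.75 ln(0.445333)
  = −0.75 × (-0.808933) = 0.606700 substitutions/site.

0.607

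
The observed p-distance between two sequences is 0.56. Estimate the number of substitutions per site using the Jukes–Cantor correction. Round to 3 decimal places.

1.030

d = −(3/4) ln(1 − 4p/3) = −0.75 ln(1 − 0.746667) = −0.75 ln(0.253333)
  = −0.75 × (-1.373050) = 1.029788 substitutions/site.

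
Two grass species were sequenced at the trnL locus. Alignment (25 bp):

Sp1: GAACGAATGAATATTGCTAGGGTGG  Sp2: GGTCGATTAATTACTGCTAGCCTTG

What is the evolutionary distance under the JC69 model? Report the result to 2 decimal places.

0.49

The sequences differ at 9 of 25 sites (2, 3, 7, 9, 11, 14, 21, 22, 24), so p = 9/25 = 0.36.
d = −(3/4) ln(1 − 4p/3) = −0.75 ln(1 − 0.48) = −0.75 ln(0.52)
  = −0.75 × (-0.653926) = 0.490445 substitutions/site.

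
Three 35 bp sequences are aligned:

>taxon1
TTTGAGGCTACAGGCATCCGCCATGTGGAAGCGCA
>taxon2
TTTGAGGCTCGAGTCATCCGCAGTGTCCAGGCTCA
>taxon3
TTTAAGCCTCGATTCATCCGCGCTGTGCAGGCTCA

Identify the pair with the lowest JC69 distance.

taxon1–taxon2: 9/35 differ, p = 0.257, d = 0.315.
taxon1–taxon3: 11/35 differ, p = 0.314, d = 0.407.
taxon2–taxon3: 6/35 differ, p = 0.171, d = 0.195.
The smallest distance is between taxon2 and taxon3.

taxon2 and taxon3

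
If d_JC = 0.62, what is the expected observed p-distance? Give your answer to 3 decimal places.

0.422

p = (3/4)(1 − e^(−4d/3)) = 0.75 × (1 − e^(-0.826667)) = 0.75 × (1 − 0.437505) = 0.421871.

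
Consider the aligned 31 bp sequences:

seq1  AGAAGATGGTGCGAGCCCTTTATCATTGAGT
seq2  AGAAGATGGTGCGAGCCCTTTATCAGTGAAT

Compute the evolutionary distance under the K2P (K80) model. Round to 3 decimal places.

Of 31 sites, 1 differences are transitions and 1 are transversions, so P = 1/31 ≈ 0.032258 and Q = 1/31 ≈ 0.032258.
Under the Kimura two-parameter model, d = −½ ln(1 − 2P − Q) − ¼ ln(1 − 2Q).
1 − 2P − Q = 0.903226, giving −½ ln(0.903226) = 0.050891.
1 − 2Q = 0.935484, giving −¼ ln(0.935484) = 0.016673.
d = 0.050891 + 0.016673 = 0.067564.

0.068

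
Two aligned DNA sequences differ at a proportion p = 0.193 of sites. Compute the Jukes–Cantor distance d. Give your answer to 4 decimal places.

0.2231

d = −(3/4) ln(1 − 4p/3) = −0.75 ln(1 − 0.257333) = −0.75 ln(0.742667)
  = −0.75 × (-0.297508) = 0.223131 substitutions/site.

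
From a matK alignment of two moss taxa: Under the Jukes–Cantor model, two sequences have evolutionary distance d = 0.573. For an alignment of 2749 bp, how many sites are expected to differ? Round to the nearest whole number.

Invert JC69: p = (3/4)(1 − e^(−4d/3)) = 0.75 × (1 − e^(-0.764)) = 0.75 × (1 − 0.465799) = 0.400651.
Expected differing sites = pL ≈ 0.400651 × 2749 = 1101.389599 ≈ 1101.

1101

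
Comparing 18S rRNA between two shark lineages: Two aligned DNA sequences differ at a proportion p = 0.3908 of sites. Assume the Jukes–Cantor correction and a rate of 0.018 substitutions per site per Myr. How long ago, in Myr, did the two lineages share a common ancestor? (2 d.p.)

d = −(3/4) ln(1 − 4p/3) = −0.75 ln(1 − 0.521067) = −0.75 ln(0.478933)
  = −0.75 × (-0.736195) = 0.552146 substitutions/site.
Under a molecular clock d = 2μt, so t = d/(2μ) = 0.552146 / (2 × 0.018) = 15.34 Myr.

15.34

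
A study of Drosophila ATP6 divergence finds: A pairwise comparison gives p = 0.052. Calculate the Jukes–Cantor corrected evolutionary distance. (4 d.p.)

0.0539

d = −(3/4) ln(1 − 4p/3) = −0.75 ln(1 − 0.069333) = −0.75 ln(0.930667)
  = −0.75 × (-0.071854) = 0.053891 substitutions/site.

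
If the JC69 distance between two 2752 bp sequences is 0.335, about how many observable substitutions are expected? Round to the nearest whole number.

Invert JC69: p = (3/4)(1 − e^(−4d/3)) = 0.75 × (1 − e^(-0.446667)) = 0.75 × (1 − 0.639757) = 0.270182.
Expected differing sites = pL ≈ 0.270182 × 2752 = 743.540864 ≈ 744.

744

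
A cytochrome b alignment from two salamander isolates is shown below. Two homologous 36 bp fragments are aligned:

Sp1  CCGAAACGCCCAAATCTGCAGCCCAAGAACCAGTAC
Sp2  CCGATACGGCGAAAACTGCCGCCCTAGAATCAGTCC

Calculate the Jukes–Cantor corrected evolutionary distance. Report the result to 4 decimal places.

The sequences differ at 8 of 36 sites (5, 9, 11, 15, 20, 25, 30, 35), so p = 8/36 ≈ 0.222222.
d = −(3/4) ln(1 − 4p/3) = −0.75 ln(1 − 0.296296) = −0.75 ln(0.703704)
  = −0.75 × (-0.351397) = 0.263548 substitutions/site.

0.2635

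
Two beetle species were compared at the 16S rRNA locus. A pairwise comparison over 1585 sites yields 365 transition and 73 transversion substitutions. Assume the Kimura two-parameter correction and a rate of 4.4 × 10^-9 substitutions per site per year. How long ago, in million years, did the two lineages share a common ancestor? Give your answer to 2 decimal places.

P = 365/1585 ≈ 0.230284 and Q = 73/1585 ≈ 0.046057.
Under the Kimura two-parameter model, d = −½ ln(1 − 2P − Q) − ¼ ln(1 − 2Q).
1 − 2P − Q = 0.493375, giving −½ ln(0.493375) = 0.353243.
1 − 2Q = 0.907886, giving −¼ ln(0.907886) = 0.024159.
d = 0.353243 + 0.024159 = 0.377402.
Under a molecular clock d = 2μt, so t = d/(2μ) = 0.377402 / (2 × 4.4 × 10^-9) = 42.89 million years.

42.89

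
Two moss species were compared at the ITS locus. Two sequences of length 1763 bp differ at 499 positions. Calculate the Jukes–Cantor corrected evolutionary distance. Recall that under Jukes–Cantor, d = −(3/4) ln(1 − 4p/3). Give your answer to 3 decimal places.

p = 499/1763 ≈ 0.28304.
d = −(3/4) ln(1 − 4p/3) = −0.75 ln(1 − 0.377387) = −0.75 ln(0.622613)
  = −0.75 × (-0.473830) = 0.355373 substitutions/site.

0.355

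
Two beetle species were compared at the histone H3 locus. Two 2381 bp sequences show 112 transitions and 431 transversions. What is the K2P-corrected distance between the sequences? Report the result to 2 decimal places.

P = 112/2381 ≈ 0.047039 and Q = 431/2381 ≈ 0.181016.
Under the Kimura two-parameter model, d = −½ ln(1 − 2P − Q) − ¼ ln(1 − 2Q).
1 − 2P − Q = 0.724906, giving −½ ln(0.724906) = 0.160857.
1 − 2Q = 0.637968, giving −¼ ln(0.637968) = 0.112367.
d = 0.160857 + 0.112367 = 0.273224.

0.27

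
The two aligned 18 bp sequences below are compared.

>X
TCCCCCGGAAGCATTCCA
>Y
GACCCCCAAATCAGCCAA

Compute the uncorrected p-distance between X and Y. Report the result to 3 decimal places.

The sequences differ at 8 of 18 positions (sites 1, 2, 7, 8, 11, 14, 15, 17).
p = 8/18 = 0.444444… ≈ 0.444 (to 3 d.p.).

0.444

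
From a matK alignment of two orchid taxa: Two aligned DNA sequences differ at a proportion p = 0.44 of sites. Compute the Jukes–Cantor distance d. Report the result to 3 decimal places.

d = −(3/4) ln(1 − 4p/3) = −0.75 ln(1 − 0.586667) = −0.75 ln(0.413333)
  = −0.75 × (-0.883502) = 0.662627 substitutions/site.

0.663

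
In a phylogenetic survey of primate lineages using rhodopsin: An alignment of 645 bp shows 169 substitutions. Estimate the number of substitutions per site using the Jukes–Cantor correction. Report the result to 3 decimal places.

0.322

p = 169/645 ≈ 0.262016.
d = −(3/4) ln(1 − 4p/3) = −0.75 ln(1 − 0.349355) = −0.75 ln(0.650645)
  = −0.75 × (-0.429791) = 0.322343 substitutions/site.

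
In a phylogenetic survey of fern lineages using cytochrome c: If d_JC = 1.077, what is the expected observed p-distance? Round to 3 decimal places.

p = (3/4)(1 − e^(−4d/3)) = 0.75 × (1 − e^(-1.436)) = 0.75 × (1 − 0.237877) = 0.571592.

0.572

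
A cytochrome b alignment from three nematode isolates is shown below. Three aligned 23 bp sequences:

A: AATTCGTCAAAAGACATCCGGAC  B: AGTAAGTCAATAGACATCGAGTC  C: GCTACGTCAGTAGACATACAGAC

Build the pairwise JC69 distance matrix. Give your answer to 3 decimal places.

A–B: 7/23 sites differ → p ≈ 0.304348, d = −0.75 ln(1 − 0.405797) = 0.390401 ≈ 0.390.
A–C: 7/23 sites differ → p ≈ 0.304348, d = −0.75 ln(1 − 0.405797) = 0.390401 ≈ 0.390.
B–C: 7/23 sites differ → p ≈ 0.304348, d = −0.75 ln(1 − 0.405797) = 0.390401 ≈ 0.390.

d(A,B) = 0.390, d(A,C) = 0.390, d(B,C) = 0.390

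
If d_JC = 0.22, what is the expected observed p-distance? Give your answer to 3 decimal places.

0.191

p = (3/4)(1 − e^(−4d/3)) = 0.75 × (1 − e^(-0.293333)) = 0.75 × (1 − 0.745774) = 0.190670.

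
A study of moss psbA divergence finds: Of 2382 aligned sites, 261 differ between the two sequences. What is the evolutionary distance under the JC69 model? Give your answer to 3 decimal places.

p = 261/2382 ≈ 0.109572.
d = −(3/4) ln(1 − 4p/3) = −0.75 ln(1 − 0.146096) = −0.75 ln(0.853904)
  = −0.75 × (-0.157937) = 0.118453 substitutions/site.

0.118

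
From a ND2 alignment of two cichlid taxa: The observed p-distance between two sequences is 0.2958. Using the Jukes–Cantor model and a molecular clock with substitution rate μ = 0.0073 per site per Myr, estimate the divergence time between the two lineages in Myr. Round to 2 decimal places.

25.76

d = −(3/4) ln(1 − 4p/3) = −0.75 ln(1 − 0.3944) = −0.75 ln(0.6056)
  = −0.75 × (-0.501536) = 0.376152 substitutions/site.
Under a molecular clock d = 2μt, so t = d/(2μ) = 0.376152 / (2 × 0.0073) = 25.76 Myr.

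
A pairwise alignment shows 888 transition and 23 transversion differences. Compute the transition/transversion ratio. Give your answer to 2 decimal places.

38.61

R = 888/23 = 38.608695… ≈ 38.61 (to 2 d.p.).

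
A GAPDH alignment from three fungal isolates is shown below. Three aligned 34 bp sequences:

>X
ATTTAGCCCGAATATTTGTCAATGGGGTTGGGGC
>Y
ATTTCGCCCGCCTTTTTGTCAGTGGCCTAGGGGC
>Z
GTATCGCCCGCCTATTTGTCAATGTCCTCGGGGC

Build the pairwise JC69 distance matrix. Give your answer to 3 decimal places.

X–Y: 8/34 sites differ → p ≈ 0.235294, d = −0.75 ln(1 − 0.313725) = 0.282358 ≈ 0.282.
X–Z: 9/34 sites differ → p ≈ 0.264706, d = −0.75 ln(1 − 0.352941) = 0.326488 ≈ 0.326.
Y–Z: 6/34 sites differ → p ≈ 0.176471, d = −0.75 ln(1 − 0.235295) = 0.201199 ≈ 0.201.

d(X,Y) = 0.282, d(X,Z) = 0.326, d(Y,Z) = 0.201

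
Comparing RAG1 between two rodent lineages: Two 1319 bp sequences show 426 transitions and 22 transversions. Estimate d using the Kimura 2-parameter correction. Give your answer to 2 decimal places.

0.55

P = 426/1319 ≈ 0.322972 and Q = 22/1319 ≈ 0.016679.
Under the Kimura two-parameter model, d = −½ ln(1 − 2P − Q) − ¼ ln(1 − 2Q).
1 − 2P − Q = 0.337377, giving −½ ln(0.337377) = 0.543277.
1 − 2Q = 0.966642, giving −¼ ln(0.966642) = 0.008482.
d = 0.543277 + 0.008482 = 0.551759.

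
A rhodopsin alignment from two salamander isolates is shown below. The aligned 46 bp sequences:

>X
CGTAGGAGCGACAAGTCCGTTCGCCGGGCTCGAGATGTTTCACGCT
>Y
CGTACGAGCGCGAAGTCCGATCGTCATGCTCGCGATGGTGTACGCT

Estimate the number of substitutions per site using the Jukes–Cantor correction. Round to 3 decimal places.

The sequences differ at 11 of 46 sites, so p = 11/46 ≈ 0.23913.
d = −(3/4) ln(1 − 4p/3) = −0.75 ln(1 − 0.31884) = −0.75 ln(0.68116)
  = −0.75 × (-0.383958) = 0.287969 substitutions/site.

0.288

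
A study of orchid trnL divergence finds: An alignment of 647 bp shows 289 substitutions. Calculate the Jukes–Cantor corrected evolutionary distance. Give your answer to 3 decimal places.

0.679

p = 289/647 ≈ 0.446677.
d = −(3/4) ln(1 − 4p/3) = −0.75 ln(1 − 0.595569) = −0.75 ln(0.404431)
  = −0.75 × (-0.905274) = 0.678956 substitutions/site.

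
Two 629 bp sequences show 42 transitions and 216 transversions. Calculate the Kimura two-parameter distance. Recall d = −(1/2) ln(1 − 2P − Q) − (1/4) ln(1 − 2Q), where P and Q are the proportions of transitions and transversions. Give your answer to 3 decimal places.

0.614

P = 42/629 ≈ 0.066773 and Q = 216/629 ≈ 0.343402.
Under the Kimura two-parameter model, d = −½ ln(1 − 2P − Q) − ¼ ln(1 − 2Q).
1 − 2P − Q = 0.523052, giving −½ ln(0.523052) = 0.324037.
1 − 2Q = 0.313196, giving −¼ ln(0.313196) = 0.290232.
d = 0.324037 + 0.290232 = 0.614269.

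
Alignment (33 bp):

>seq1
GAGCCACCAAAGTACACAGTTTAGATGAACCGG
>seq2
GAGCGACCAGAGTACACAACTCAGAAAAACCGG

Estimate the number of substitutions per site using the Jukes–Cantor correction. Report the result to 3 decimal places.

The sequences differ at 7 of 33 sites (5, 10, 19, 20, 22, 26, 27), so p = 7/33 ≈ 0.212121.
d = −(3/4) ln(1 − 4p/3) = −0.75 ln(1 − 0.282828) = −0.75 ln(0.717172)
  = −0.75 × (-0.332440) = 0.249330 substitutions/site.

0.249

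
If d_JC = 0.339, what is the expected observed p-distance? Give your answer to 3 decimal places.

0.273

p = (3/4)(1 − e^(−4d/3)) = 0.75 × (1 − e^(-0.452)) = 0.75 × (1 − 0.636354) = 0.272735.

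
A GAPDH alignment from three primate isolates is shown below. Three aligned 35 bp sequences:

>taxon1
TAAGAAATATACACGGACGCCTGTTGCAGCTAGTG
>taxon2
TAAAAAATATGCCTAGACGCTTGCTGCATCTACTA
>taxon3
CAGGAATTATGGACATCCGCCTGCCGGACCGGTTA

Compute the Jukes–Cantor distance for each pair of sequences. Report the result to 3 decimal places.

taxon1–taxon2: 10/35 sites differ → p ≈ 0.285714, d = −0.75 ln(1 − 0.380952) = 0.359679 ≈ 0.360.
taxon1–taxon3: 16/35 sites differ → p ≈ 0.457143, d = −0.75 ln(1 − 0.609524) = 0.705292 ≈ 0.705.
taxon2–taxon3: 16/35 sites differ → p ≈ 0.457143, d = −0.75 ln(1 − 0.609524) = 0.705292 ≈ 0.705.

d(taxon1,taxon2) = 0.360, d(taxon1,taxon3) = 0.705, d(taxon2,taxon3) = 0.705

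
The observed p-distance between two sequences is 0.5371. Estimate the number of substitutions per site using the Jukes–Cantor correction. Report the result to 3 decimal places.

d = −(3/4) ln(1 − 4p/3) = −0.75 ln(1 − 0.716133) = −0.75 ln(0.283867)
  = −0.75 × (-1.259249) = 0.944437 substitutions/site.

0.944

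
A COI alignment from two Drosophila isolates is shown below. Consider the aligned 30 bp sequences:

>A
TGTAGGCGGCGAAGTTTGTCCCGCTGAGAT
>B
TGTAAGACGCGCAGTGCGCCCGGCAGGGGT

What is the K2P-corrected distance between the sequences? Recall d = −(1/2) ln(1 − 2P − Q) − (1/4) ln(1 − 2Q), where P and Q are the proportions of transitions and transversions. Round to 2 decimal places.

0.51

Of 30 sites, 5 differences are transitions and 6 are transversions, so P = 5/30 ≈ 0.166667 and Q = 6/30 = 0.2.
Under the Kimura two-parameter model, d = −½ ln(1 − 2P − Q) − ¼ ln(1 − 2Q).
1 − 2P − Q = 0.466666, giving −½ ln(0.466666) = 0.381071.
1 − 2Q = 0.6, giving −¼ ln(0.6) = 0.127706.
d = 0.381071 + 0.127706 = 0.508777.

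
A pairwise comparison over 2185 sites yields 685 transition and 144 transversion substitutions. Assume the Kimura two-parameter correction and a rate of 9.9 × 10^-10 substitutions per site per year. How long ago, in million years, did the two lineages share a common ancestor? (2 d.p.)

P = 685/2185 ≈ 0.313501 and Q = 144/2185 ≈ 0.065904.
Under the Kimura two-parameter model, d = −½ ln(1 − 2P − Q) − ¼ ln(1 − 2Q).
1 − 2P − Q = 0.307094, giving −½ ln(0.307094) = 0.590301.
1 − 2Q = 0.868192, giving −¼ ln(0.868192) = 0.035336.
d = 0.590301 + 0.035336 = 0.625637.
Under a molecular clock d = 2μt, so t = d/(2μ) = 0.625637 / (2 × 9.9 × 10^-10) = 315.98 million years.

315.98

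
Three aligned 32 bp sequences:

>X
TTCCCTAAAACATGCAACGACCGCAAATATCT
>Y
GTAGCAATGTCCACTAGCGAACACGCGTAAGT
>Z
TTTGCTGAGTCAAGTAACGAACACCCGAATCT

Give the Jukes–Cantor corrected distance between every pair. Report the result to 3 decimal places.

d(X,Y) = 1.176, d(X,Z) = 0.585, d(Y,Z) = 0.520

X–Y: 19/32 sites differ → p = 0.59375, d = −0.75 ln(1 − 0.791667) = 1.176463 ≈ 1.176.
X–Z: 13/32 sites differ → p = 0.40625, d = −0.75 ln(1 − 0.541667) = 0.585119 ≈ 0.585.
Y–Z: 12/32 sites differ → p = 0.375, d = −0.75 ln(1 − 0.5) = 0.519860 ≈ 0.520.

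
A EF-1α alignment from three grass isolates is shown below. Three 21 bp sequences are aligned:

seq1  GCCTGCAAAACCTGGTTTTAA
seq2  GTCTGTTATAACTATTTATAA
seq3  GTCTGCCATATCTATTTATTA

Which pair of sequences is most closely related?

seq1–seq2: 8/21 differ, p = 0.381, d = 0.532.
seq1–seq3: 8/21 differ, p = 0.381, d = 0.532.
seq2–seq3: 4/21 differ, p = 0.190, d = 0.220.
The smallest distance is between seq2 and seq3.

seq2 and seq3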